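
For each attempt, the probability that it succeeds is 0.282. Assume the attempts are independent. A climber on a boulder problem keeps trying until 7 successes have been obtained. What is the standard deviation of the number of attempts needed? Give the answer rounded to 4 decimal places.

Y = total attempts until the seventh success; negative binomial with r=7, p=0.282.
SD(Y) = √[r(1−p)/p²] = √(63.201046) = 7.949909

7.9499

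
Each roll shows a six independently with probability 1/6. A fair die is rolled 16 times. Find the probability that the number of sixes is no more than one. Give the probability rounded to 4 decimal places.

X ~ Binomial(16, 0.166667); P(X ≤ 1) = Σ C(16,k) p^k (1−p)^(16−k) over k:
  k=0: C(16,0)·0.166667^0·0.833333^16 = 0.054088
  k=1: C(16,1)·0.166667^1·0.833333^15 = 0.173081
Total = 0.227169

0.2272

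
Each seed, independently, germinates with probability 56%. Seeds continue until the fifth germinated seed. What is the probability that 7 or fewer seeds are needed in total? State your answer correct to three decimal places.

Finishing within 7 seeds ⇔ at least 5 successes in the first 7. With X ~ Binomial(7, 0.56), P(Y ≤ 7) = 1 − P(X ≤ 4).
  k=0: C(7,0)·0.56^0·0.44^7 = 0.00319
  k=1: C(7,1)·0.56^1·0.44^6 = 0.02844
  k=2: C(7,2)·0.56^2·0.44^5 = 0.10861
  k=3: C(7,3)·0.56^3·0.44^4 = 0.23038
  k=4: C(7,4)·0.56^4·0.44^3 = 0.29321
1 − 0.66383 = 0.33617

0.336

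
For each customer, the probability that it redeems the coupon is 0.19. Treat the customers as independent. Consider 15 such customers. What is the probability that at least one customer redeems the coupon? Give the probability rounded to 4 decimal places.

P(at least one) = 1 − P(none) = 1 − (1 − 0.19)^15
= 1 − 0.042391 = 0.957609

0.9576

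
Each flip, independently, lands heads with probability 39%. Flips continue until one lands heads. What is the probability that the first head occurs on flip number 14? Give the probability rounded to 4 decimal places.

0.0006

Geometric (trials to first success), p = 0.39.
P(Y = 14) = (1−p)^13 · p = 0.0016192 · 0.39 = 0.000631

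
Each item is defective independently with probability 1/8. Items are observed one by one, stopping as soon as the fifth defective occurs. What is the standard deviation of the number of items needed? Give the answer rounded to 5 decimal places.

Y = total items until the fifth success; negative binomial with r=5, p=0.125.
SD(Y) = √[r(1−p)/p²] = √(280.0000000) = 16.7332005

16.73320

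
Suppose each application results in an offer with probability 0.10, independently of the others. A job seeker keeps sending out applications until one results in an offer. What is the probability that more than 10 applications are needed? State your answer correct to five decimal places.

Y = number of applications to the first success; geometric, p = 0.10.
P(Y > 10) = P(first 10 all fail) = (1−p)^10 = 0.3486784

0.34868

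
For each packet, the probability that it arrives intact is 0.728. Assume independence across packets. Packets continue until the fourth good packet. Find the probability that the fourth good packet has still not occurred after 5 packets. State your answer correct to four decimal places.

Needing more than 5 packets ⇔ fewer than 4 successes in the first 5. With X ~ Binomial(5, 0.728), P(Y > 5) = P(X ≤ 3).
  k=0: C(5,0)·0.728^0·0.272^5 = 0.001489
  k=1: C(5,1)·0.728^1·0.272^4 = 0.019924
  k=2: C(5,2)·0.728^2·0.272^3 = 0.106652
  k=3: C(5,3)·0.728^3·0.272^2 = 0.285451
P(X ≤ 3) = 0.413516

0.4135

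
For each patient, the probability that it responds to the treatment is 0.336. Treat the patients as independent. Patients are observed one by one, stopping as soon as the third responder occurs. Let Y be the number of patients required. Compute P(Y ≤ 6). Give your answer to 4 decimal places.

Finishing within 6 patients ⇔ at least 3 successes in the first 6. With X ~ Binomial(6, 0.336), P(Y ≤ 6) = 1 − P(X ≤ 2).
  k=0: C(6,0)·0.336^0·0.664^6 = 0.085705
  k=1: C(6,1)·0.336^1·0.664^5 = 0.260214
  k=2: C(6,2)·0.336^2·0.664^4 = 0.329187
1 − 0.675106 = 0.324894

0.3249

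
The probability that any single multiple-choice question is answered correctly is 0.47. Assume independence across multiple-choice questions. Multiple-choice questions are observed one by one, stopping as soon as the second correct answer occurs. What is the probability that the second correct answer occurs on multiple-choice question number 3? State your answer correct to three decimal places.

Y = trial on which the second success occurs; negative binomial, r=2, p=0.47.
P(Y=3) = C(2,1) · p^2 · (1−p)^1
= 2 · 0.2209 · 0.53 = 0.23415

0.234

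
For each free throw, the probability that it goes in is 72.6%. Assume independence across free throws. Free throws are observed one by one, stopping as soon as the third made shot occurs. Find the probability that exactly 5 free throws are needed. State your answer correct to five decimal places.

Y = trial on which the third success occurs; negative binomial, r=3, p=0.726.
P(Y=5) = C(4,2) · p^3 · (1−p)^2
= 6 · 0.38266 · 0.075076 = 0.1723702

0.17237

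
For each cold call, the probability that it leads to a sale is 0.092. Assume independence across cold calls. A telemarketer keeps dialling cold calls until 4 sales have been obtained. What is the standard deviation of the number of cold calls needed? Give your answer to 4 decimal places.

20.7150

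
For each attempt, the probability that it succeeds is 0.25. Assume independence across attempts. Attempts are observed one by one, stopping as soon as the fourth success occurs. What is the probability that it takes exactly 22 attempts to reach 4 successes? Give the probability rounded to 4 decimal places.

Y = trial on which the fourth success occurs; negative binomial, r=4, p=0.25.
P(Y=22) = C(21,3) · p^4 · (1−p)^18
= 1330 · 0.0039062 · 0.0056377 = 0.029290

0.0293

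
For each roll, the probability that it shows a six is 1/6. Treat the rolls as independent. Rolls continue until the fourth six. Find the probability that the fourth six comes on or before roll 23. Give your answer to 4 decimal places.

Finishing within 23 rolls ⇔ at least 4 successes in the first 23. With X ~ Binomial(23, 0.166667), P(Y ≤ 23) = 1 − P(X ≤ 3).
  k=0: C(23,0)·0.166667^0·0.833333^23 = 0.015095
  k=1: C(23,1)·0.166667^1·0.833333^22 = 0.069437
  k=2: C(23,2)·0.166667^2·0.833333^21 = 0.152761
  k=3: C(23,3)·0.166667^3·0.833333^20 = 0.213865
1 − 0.451158 = 0.548842

0.5488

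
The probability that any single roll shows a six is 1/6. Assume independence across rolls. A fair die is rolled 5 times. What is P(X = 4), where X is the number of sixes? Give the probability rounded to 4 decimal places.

X ~ Binomial(n=5, p=0.166667).
P(X=4) = C(5,4) · p^4 · (1−p)^1
= 5 · 0.0007716 · 0.83333 = 0.003215

0.0032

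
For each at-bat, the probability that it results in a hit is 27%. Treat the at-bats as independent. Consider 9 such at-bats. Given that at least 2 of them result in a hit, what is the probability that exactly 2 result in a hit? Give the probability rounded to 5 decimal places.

0.38908

X ~ Binomial(9, 0.27). Want P(X=2 | X≥2) = P(X=2) / P(X≥2).
P(X=2) = C(9,2)·0.27^2·0.73^7 = 0.2899279
P(X≥2) = 1 − 0.0588716 − 0.1959698 = 0.7451586
Ratio = 0.2899279 / 0.7451586 = 0.3890822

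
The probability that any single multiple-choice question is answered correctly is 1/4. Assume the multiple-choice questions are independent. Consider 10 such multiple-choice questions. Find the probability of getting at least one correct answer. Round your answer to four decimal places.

P(at least one) = 1 − P(none) = 1 − (1 − 0.25)^10
= 1 − 0.056314 = 0.943686

0.9437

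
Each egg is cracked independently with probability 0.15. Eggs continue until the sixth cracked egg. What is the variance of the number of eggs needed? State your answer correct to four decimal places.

Y = total eggs until the sixth success; negative binomial with r=6, p=0.15.
Var(Y) = r(1−p)/p² = 6·0.85 / 0.15² = 226.666667

226.6667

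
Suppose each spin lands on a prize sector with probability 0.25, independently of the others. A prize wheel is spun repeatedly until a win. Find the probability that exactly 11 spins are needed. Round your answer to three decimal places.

Geometric (trials to first success), p = 0.25.
P(Y = 11) = (1−p)^10 · p = 0.056314 · 0.25 = 0.01408

0.014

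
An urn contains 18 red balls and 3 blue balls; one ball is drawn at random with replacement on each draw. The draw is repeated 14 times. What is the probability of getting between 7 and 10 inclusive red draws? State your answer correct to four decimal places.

X ~ Binomial(14, 0.857143); P(7 ≤ X ≤ 10) = Σ C(14,k) p^k (1−p)^(14−k) over k:
  k=7: C(14,7)·0.857143^7·0.142857^7 = 0.001417
  k=8: C(14,8)·0.857143^8·0.142857^6 = 0.007437
  k=9: C(14,9)·0.857143^9·0.142857^5 = 0.029748
  k=10: C(14,10)·0.857143^10·0.142857^4 = 0.089243
Total = 0.127844

0.1278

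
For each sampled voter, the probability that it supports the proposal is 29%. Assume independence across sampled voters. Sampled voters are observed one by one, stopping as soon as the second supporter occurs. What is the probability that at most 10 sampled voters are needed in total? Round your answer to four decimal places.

Finishing within 10 sampled voters ⇔ at least 2 successes in the first 10. With X ~ Binomial(10, 0.29), P(Y ≤ 10) = 1 − P(X ≤ 1).
  k=0: C(10,0)·0.29^0·0.71^10 = 0.032552
  k=1: C(10,1)·0.29^1·0.71^9 = 0.132961
1 − 0.165513 = 0.834487

0.8345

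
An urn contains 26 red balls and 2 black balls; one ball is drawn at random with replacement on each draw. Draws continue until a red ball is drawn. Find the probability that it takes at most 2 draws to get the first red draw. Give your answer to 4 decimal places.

0.9949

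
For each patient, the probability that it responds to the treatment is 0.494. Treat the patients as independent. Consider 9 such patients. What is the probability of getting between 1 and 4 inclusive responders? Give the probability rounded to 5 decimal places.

0.51259

X ~ Binomial(9, 0.494); P(1 ≤ X ≤ 4) = Σ C(9,k) p^k (1−p)^(9−k) over k:
  k=1: C(9,1)·0.494^1·0.506^8 = 0.0191062
  k=2: C(9,2)·0.494^2·0.506^7 = 0.0746122
  k=3: C(9,3)·0.494^3·0.506^6 = 0.1699665
  k=4: C(9,4)·0.494^4·0.506^5 = 0.2489035
Total = 0.5125883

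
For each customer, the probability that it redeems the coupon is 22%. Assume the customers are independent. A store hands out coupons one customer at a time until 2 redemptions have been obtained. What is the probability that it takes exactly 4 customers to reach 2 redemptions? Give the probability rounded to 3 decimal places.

0.088

Y = trial on which the second success occurs; negative binomial, r=2, p=0.22.
P(Y=4) = C(3,1) · p^2 · (1−p)^2
= 3 · 0.0484 · 0.6084 = 0.08834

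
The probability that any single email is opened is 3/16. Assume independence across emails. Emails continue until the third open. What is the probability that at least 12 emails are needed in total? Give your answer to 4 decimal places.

0.6589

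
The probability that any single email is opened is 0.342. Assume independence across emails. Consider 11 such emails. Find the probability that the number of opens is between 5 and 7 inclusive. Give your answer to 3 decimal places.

0.300

X ~ Binomial(11, 0.342); P(5 ≤ X ≤ 7) = Σ C(11,k) p^k (1−p)^(11−k) over k:
  k=5: C(11,5)·0.342^5·0.658^6 = 0.17544
  k=6: C(11,6)·0.342^6·0.658^5 = 0.09119
  k=7: C(11,7)·0.342^7·0.658^4 = 0.03385
Total = 0.30048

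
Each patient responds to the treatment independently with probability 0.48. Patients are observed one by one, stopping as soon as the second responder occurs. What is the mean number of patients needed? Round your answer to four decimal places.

Y = total patients until the second success; negative binomial with r=2, p=0.48.
E[Y] = r / p = 2 / 0.48 = 4.166667

4.1667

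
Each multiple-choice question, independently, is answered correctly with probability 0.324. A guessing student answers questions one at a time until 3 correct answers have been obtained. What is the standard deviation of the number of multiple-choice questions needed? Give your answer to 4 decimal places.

Y = total multiple-choice questions until the third success; negative binomial with r=3, p=0.324.
SD(Y) = √[r(1−p)/p²] = √(19.318701) = 4.395304

4.3953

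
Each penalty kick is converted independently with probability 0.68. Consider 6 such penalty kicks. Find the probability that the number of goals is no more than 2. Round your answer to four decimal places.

0.0875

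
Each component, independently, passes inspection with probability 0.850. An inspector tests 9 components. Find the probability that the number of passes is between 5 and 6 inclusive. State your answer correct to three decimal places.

X ~ Binomial(9, 0.85); P(5 ≤ X ≤ 6) = Σ C(9,k) p^k (1−p)^(9−k) over k:
  k=5: C(9,5)·0.85^5·0.15^4 = 0.02830
  k=6: C(9,6)·0.85^6·0.15^3 = 0.10692
Total = 0.13522

0.135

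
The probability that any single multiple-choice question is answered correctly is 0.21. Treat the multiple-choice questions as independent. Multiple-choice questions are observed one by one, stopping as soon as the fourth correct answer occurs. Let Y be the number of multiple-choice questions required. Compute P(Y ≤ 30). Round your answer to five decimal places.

Finishing within 30 multiple-choice questions ⇔ at least 4 successes in the first 30. With X ~ Binomial(30, 0.21), P(Y ≤ 30) = 1 − P(X ≤ 3).
  k=0: C(30,0)·0.21^0·0.79^30 = 0.0008488
  k=1: C(30,1)·0.21^1·0.79^29 = 0.0067690
  k=2: C(30,2)·0.21^2·0.79^28 = 0.0260907
  k=3: C(30,3)·0.21^3·0.79^27 = 0.0647315
1 − 0.0984400 = 0.9015600

0.90156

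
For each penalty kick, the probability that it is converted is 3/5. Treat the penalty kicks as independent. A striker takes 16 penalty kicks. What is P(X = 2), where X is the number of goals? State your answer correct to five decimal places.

X ~ Binomial(n=16, p=0.60).
P(X=2) = C(16,2) · p^2 · (1−p)^14
= 120 · 0.36 · 2.6844e-06 = 0.0001160

0.00012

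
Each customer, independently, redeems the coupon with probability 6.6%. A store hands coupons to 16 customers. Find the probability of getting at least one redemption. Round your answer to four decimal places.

0.6646

P(at least one) = 1 − P(none) = 1 − (1 − 0.066)^16
= 1 − 0.335390 = 0.664610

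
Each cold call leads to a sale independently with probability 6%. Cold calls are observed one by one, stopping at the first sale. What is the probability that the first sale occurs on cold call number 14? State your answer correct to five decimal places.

0.02684

Geometric (trials to first success), p = 0.06.
P(Y = 14) = (1−p)^13 · p = 0.44737 · 0.06 = 0.0268419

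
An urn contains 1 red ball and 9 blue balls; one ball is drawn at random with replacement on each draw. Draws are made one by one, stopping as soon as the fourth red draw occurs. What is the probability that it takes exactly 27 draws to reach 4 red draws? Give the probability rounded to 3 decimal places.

Y = trial on which the fourth success occurs; negative binomial, r=4, p=0.10.
P(Y=27) = C(26,3) · p^4 · (1−p)^23
= 2600 · 0.0001 · 0.088629 = 0.02304

0.023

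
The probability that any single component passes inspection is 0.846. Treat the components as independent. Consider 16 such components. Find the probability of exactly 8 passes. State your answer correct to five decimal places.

0.00107

X ~ Binomial(n=16, p=0.846).
P(X=8) = C(16,8) · p^8 · (1−p)^8
= 12870 · 0.2624 · 3.1635e-07 = 0.0010683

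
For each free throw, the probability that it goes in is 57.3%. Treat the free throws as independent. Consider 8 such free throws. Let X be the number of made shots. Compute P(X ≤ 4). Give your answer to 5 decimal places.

0.46910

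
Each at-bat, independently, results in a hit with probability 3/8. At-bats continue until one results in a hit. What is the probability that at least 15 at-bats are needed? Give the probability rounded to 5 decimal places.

Y = number of at-bats to the first success; geometric, p = 0.375.
P(Y > 14) = P(first 14 all fail) = (1−p)^14 = 0.0013878

0.00139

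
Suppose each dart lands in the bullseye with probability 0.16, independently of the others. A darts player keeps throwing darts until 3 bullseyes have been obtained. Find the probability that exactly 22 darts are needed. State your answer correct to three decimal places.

0.031

Y = trial on which the third success occurs; negative binomial, r=3, p=0.16.
P(Y=22) = C(21,2) · p^3 · (1−p)^19
= 210 · 0.004096 · 0.036417 = 0.03132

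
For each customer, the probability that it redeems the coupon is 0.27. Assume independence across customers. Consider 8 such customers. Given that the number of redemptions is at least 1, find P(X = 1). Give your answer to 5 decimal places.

0.25956

X ~ Binomial(8, 0.27). Want P(X=1 | X≥1) = P(X=1) / P(X≥1).
P(X=1) = C(8,1)·0.27^1·0.73^7 = 0.2386238
P(X≥1) = 1 − 0.0806460 = 0.9193540
Ratio = 0.2386238 / 0.9193540 = 0.2595560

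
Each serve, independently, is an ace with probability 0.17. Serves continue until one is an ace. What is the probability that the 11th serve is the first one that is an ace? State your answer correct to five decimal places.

Geometric (trials to first success), p = 0.17.
P(Y = 11) = (1−p)^10 · p = 0.15516 · 0.17 = 0.0263773

0.02638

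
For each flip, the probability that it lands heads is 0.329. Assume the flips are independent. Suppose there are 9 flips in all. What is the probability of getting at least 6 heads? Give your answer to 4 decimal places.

0.0398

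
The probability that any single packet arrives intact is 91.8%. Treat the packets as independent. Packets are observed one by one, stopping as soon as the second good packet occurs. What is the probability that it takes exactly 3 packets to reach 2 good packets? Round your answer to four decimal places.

0.1382

Y = trial on which the second success occurs; negative binomial, r=2, p=0.918.
P(Y=3) = C(2,1) · p^2 · (1−p)^1
= 2 · 0.84272 · 0.082 = 0.138207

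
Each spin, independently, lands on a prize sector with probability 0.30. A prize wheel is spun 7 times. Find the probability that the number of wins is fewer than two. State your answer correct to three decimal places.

0.329

X ~ Binomial(7, 0.30); P(X ≤ 1) = Σ C(7,k) p^k (1−p)^(7−k) over k:
  k=0: C(7,0)·0.30^0·0.70^7 = 0.08235
  k=1: C(7,1)·0.30^1·0.70^6 = 0.24706
Total = 0.32942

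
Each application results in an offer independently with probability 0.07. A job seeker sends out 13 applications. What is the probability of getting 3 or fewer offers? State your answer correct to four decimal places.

0.9897

X ~ Binomial(13, 0.07); P(X ≤ 3) = Σ C(13,k) p^k (1−p)^(13−k) over k:
  k=0: C(13,0)·0.07^0·0.93^13 = 0.389295
  k=1: C(13,1)·0.07^1·0.93^12 = 0.380923
  k=2: C(13,2)·0.07^2·0.93^11 = 0.172030
  k=3: C(13,3)·0.07^3·0.93^10 = 0.047478
Total = 0.989724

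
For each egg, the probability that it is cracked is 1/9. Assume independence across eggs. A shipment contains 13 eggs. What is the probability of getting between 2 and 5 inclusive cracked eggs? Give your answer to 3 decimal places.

X ~ Binomial(13, 0.111111); P(2 ≤ X ≤ 5) = Σ C(13,k) p^k (1−p)^(13−k) over k:
  k=2: C(13,2)·0.111111^2·0.888889^11 = 0.26359
  k=3: C(13,3)·0.111111^3·0.888889^10 = 0.12081
  k=4: C(13,4)·0.111111^4·0.888889^9 = 0.03775
  k=5: C(13,5)·0.111111^5·0.888889^8 = 0.00849
Total = 0.43065

0.431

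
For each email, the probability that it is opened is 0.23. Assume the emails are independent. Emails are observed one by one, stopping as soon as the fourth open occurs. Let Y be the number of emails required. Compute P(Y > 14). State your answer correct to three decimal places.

0.592

Needing more than 14 emails ⇔ fewer than 4 successes in the first 14. With X ~ Binomial(14, 0.23), P(Y > 14) = P(X ≤ 3).
  k=0: C(14,0)·0.23^0·0.77^14 = 0.02576
  k=1: C(14,1)·0.23^1·0.77^13 = 0.10770
  k=2: C(14,2)·0.23^2·0.77^12 = 0.20912
  k=3: C(14,3)·0.23^3·0.77^11 = 0.24985
P(X ≤ 3) = 0.59243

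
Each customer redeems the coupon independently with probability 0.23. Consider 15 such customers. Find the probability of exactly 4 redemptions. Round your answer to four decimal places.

X ~ Binomial(n=15, p=0.23).
P(X=4) = C(15,4) · p^4 · (1−p)^11
= 1365 · 0.0027984 · 0.056415 = 0.215497

0.2155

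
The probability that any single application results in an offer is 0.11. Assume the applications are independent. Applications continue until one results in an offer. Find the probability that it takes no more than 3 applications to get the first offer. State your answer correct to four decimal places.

0.2950

Y = number of applications to the first success; geometric, p = 0.11.
P(Y ≤ 3) = 1 − (1−p)^3 = 1 − 0.704969 = 0.295031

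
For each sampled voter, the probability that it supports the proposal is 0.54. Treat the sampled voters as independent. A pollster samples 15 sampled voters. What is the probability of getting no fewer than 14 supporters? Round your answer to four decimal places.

0.0013

X ~ Binomial(15, 0.54); P(X ≥ 14) = Σ C(15,k) p^k (1−p)^(15−k) over k:
  k=14: C(15,14)·0.54^14·0.46^1 = 0.001237
  k=15: C(15,15)·0.54^15·0.46^0 = 0.000097
Total = 0.001334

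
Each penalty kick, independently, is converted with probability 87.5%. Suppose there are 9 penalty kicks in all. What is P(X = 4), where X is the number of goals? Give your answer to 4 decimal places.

0.0023

X ~ Binomial(n=9, p=0.875).
P(X=4) = C(9,4) · p^4 · (1−p)^5
= 126 · 0.58618 · 3.0518e-05 = 0.002254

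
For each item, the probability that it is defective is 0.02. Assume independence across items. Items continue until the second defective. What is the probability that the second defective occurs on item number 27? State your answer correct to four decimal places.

0.0063

Y = trial on which the second success occurs; negative binomial, r=2, p=0.02.
P(Y=27) = C(26,1) · p^2 · (1−p)^25
= 26 · 0.0004 · 0.60346 = 0.006276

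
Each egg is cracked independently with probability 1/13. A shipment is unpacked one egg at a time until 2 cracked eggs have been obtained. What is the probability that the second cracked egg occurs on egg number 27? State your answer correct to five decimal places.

0.02080

Y = trial on which the second success occurs; negative binomial, r=2, p=0.076923.
P(Y=27) = C(26,1) · p^2 · (1−p)^25
= 26 · 0.0059172 · 0.13519 = 0.0207986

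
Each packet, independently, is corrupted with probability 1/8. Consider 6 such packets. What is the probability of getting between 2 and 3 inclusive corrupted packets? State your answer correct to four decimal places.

0.1636

X ~ Binomial(6, 0.125); P(2 ≤ X ≤ 3) = Σ C(6,k) p^k (1−p)^(6−k) over k:
  k=2: C(6,2)·0.125^2·0.875^4 = 0.137386
  k=3: C(6,3)·0.125^3·0.875^3 = 0.026169
Total = 0.163555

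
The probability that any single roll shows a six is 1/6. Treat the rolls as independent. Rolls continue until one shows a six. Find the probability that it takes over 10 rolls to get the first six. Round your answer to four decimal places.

0.1615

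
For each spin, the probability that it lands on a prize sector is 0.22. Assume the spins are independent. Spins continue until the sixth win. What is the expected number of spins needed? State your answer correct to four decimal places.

Y = total spins until the sixth success; negative binomial with r=6, p=0.22.
E[Y] = r / p = 6 / 0.22 = 27.272727

27.2727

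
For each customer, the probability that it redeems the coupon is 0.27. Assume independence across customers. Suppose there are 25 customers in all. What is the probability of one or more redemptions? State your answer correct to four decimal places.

0.9996

P(at least one) = 1 − P(none) = 1 − (1 − 0.27)^25
= 1 − 0.000383 = 0.999617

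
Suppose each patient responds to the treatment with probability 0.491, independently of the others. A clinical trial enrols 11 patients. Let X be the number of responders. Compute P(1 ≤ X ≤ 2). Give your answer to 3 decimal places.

X ~ Binomial(11, 0.491); P(1 ≤ X ≤ 2) = Σ C(11,k) p^k (1−p)^(11−k) over k:
  k=1: C(11,1)·0.491^1·0.509^10 = 0.00630
  k=2: C(11,2)·0.491^2·0.509^9 = 0.03041
Total = 0.03671

0.037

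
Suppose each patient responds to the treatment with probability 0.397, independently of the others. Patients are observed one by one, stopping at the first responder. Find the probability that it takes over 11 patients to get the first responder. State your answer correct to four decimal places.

0.0038

Y = number of patients to the first success; geometric, p = 0.397.
P(Y > 11) = P(first 11 all fail) = (1−p)^11 = 0.003833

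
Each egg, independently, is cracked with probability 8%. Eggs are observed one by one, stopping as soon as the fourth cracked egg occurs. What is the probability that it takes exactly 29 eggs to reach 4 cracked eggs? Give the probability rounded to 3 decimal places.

0.017

Y = trial on which the fourth success occurs; negative binomial, r=4, p=0.08.
P(Y=29) = C(28,3) · p^4 · (1−p)^25
= 3276 · 4.096e-05 · 0.12436 = 0.01669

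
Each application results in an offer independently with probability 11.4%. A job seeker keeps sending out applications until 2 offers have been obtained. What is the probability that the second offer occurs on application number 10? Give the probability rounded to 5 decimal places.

0.04441

Y = trial on which the second success occurs; negative binomial, r=2, p=0.114.
P(Y=10) = C(9,1) · p^2 · (1−p)^8
= 9 · 0.012996 · 0.37973 = 0.0444142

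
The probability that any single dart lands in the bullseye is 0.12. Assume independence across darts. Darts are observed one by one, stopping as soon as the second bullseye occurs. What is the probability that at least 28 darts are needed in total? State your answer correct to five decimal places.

Needing more than 27 darts ⇔ fewer than 2 successes in the first 27. With X ~ Binomial(27, 0.12), P(Y > 27) = P(X ≤ 1).
  k=0: C(27,0)·0.12^0·0.88^27 = 0.0316980
  k=1: C(27,1)·0.12^1·0.88^26 = 0.1167063
P(X ≤ 1) = 0.1484044

0.14840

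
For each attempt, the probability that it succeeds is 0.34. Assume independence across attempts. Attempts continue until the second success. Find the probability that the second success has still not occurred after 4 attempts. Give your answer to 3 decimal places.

0.581

Needing more than 4 attempts ⇔ fewer than 2 successes in the first 4. With X ~ Binomial(4, 0.34), P(Y > 4) = P(X ≤ 1).
  k=0: C(4,0)·0.34^0·0.66^4 = 0.18975
  k=1: C(4,1)·0.34^1·0.66^3 = 0.39099
P(X ≤ 1) = 0.58074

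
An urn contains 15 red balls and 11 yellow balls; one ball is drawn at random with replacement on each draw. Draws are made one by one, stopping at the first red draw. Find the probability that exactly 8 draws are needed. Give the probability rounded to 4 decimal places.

0.0014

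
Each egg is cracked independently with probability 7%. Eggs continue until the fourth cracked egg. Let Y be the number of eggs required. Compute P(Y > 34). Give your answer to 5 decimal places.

Needing more than 34 eggs ⇔ fewer than 4 successes in the first 34. With X ~ Binomial(34, 0.07), P(Y > 34) = P(X ≤ 3).
  k=0: C(34,0)·0.07^0·0.93^34 = 0.0848048
  k=1: C(34,1)·0.07^1·0.93^33 = 0.2170272
  k=2: C(34,2)·0.07^2·0.93^32 = 0.2695338
  k=3: C(34,3)·0.07^3·0.93^31 = 0.2163999
P(X ≤ 3) = 0.7877658

0.78777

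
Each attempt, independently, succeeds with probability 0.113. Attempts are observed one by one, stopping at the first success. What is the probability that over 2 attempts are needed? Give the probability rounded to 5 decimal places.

0.78677

Y = number of attempts to the first success; geometric, p = 0.113.
P(Y > 2) = P(first 2 all fail) = (1−p)^2 = 0.7867690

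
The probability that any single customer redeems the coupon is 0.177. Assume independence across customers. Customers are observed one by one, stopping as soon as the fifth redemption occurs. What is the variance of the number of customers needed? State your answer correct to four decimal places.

131.3480

Y = total customers until the fifth success; negative binomial with r=5, p=0.177.
Var(Y) = r(1−p)/p² = 5·0.823 / 0.177² = 131.347952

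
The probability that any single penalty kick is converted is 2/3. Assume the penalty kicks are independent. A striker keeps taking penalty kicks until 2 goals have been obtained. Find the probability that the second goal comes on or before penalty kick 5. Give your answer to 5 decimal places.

0.95473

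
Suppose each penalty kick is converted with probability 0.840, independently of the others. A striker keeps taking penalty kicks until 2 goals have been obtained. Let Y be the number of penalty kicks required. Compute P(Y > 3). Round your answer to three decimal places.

0.069

Needing more than 3 penalty kicks ⇔ fewer than 2 successes in the first 3. With X ~ Binomial(3, 0.84), P(Y > 3) = P(X ≤ 1).
  k=0: C(3,0)·0.84^0·0.16^3 = 0.00410
  k=1: C(3,1)·0.84^1·0.16^2 = 0.06451
P(X ≤ 1) = 0.06861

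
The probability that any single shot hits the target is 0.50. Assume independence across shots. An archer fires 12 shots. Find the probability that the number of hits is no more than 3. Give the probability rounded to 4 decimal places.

X ~ Binomial(12, 0.50); P(X ≤ 3) = Σ C(12,k) p^k (1−p)^(12−k) over k:
  k=0: C(12,0)·0.50^0·0.50^12 = 0.000244
  k=1: C(12,1)·0.50^1·0.50^11 = 0.002930
  k=2: C(12,2)·0.50^2·0.50^10 = 0.016113
  k=3: C(12,3)·0.50^3·0.50^9 = 0.053711
Total = 0.072998

0.0730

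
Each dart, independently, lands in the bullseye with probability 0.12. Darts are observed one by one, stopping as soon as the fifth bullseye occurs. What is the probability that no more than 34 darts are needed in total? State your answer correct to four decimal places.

Finishing within 34 darts ⇔ at least 5 successes in the first 34. With X ~ Binomial(34, 0.12), P(Y ≤ 34) = 1 − P(X ≤ 4).
  k=0: C(34,0)·0.12^0·0.88^34 = 0.012954
  k=1: C(34,1)·0.12^1·0.88^33 = 0.060060
  k=2: C(34,2)·0.12^2·0.88^32 = 0.135136
  k=3: C(34,3)·0.12^3·0.88^31 = 0.196561
  k=4: C(34,4)·0.12^4·0.88^30 = 0.207730
1 − 0.612442 = 0.387558

0.3876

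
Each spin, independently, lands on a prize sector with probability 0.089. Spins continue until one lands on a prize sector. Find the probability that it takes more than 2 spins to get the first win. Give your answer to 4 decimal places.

0.8299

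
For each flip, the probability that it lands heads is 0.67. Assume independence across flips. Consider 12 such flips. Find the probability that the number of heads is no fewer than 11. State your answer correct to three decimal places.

X ~ Binomial(12, 0.67); P(X ≥ 11) = Σ C(12,k) p^k (1−p)^(12−k) over k:
  k=11: C(12,11)·0.67^11·0.33^1 = 0.04836
  k=12: C(12,12)·0.67^12·0.33^0 = 0.00818
Total = 0.05655

0.057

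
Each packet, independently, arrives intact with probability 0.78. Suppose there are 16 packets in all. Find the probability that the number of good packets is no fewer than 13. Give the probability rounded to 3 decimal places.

X ~ Binomial(16, 0.78); P(X ≥ 13) = Σ C(16,k) p^k (1−p)^(16−k) over k:
  k=13: C(16,13)·0.78^13·0.22^3 = 0.23588
  k=14: C(16,14)·0.78^14·0.22^2 = 0.17921
  k=15: C(16,15)·0.78^15·0.22^1 = 0.08472
  k=16: C(16,16)·0.78^16·0.22^0 = 0.01877
Total = 0.51857

0.519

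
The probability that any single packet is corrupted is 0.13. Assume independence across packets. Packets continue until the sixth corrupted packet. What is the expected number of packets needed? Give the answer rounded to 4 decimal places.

Y = total packets until the sixth success; negative binomial with r=6, p=0.13.
E[Y] = r / p = 6 / 0.13 = 46.153846

46.1538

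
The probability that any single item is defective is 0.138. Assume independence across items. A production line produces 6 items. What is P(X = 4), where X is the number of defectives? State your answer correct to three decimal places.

0.004

X ~ Binomial(n=6, p=0.138).
P(X=4) = C(6,4) · p^4 · (1−p)^2
= 15 · 0.00036267 · 0.74304 = 0.00404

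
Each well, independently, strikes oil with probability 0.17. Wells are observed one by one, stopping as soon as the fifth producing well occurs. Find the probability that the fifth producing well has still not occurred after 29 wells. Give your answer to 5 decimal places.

0.43731

Needing more than 29 wells ⇔ fewer than 5 successes in the first 29. With X ~ Binomial(29, 0.17), P(Y > 29) = P(X ≤ 4).
  k=0: C(29,0)·0.17^0·0.83^29 = 0.0045005
  k=1: C(29,1)·0.17^1·0.83^28 = 0.0267321
  k=2: C(29,2)·0.17^2·0.83^27 = 0.0766536
  k=3: C(29,3)·0.17^3·0.83^26 = 0.1413012
  k=4: C(29,4)·0.17^4·0.83^25 = 0.1881178
P(X ≤ 4) = 0.4373052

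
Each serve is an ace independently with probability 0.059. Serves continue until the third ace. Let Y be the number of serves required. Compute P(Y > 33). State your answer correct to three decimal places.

0.692

Needing more than 33 serves ⇔ fewer than 3 successes in the first 33. With X ~ Binomial(33, 0.059), P(Y > 33) = P(X ≤ 2).
  k=0: C(33,0)·0.059^0·0.941^33 = 0.13442
  k=1: C(33,1)·0.059^1·0.941^32 = 0.27812
  k=2: C(33,2)·0.059^2·0.941^31 = 0.27901
P(X ≤ 2) = 0.69155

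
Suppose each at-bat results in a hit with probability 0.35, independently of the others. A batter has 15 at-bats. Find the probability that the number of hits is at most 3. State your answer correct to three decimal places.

X ~ Binomial(15, 0.35); P(X ≤ 3) = Σ C(15,k) p^k (1−p)^(15−k) over k:
  k=0: C(15,0)·0.35^0·0.65^15 = 0.00156
  k=1: C(15,1)·0.35^1·0.65^14 = 0.01262
  k=2: C(15,2)·0.35^2·0.65^13 = 0.04756
  k=3: C(15,3)·0.35^3·0.65^12 = 0.11096
Total = 0.17270

0.173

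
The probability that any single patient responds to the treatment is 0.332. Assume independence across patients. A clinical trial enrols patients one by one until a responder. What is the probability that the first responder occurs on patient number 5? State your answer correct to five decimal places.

0.06611

Geometric (trials to first success), p = 0.332.
P(Y = 5) = (1−p)^4 · p = 0.19912 · 0.332 = 0.0661065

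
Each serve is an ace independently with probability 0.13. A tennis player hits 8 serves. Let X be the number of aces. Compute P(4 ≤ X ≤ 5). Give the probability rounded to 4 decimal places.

X ~ Binomial(8, 0.13); P(4 ≤ X ≤ 5) = Σ C(8,k) p^k (1−p)^(8−k) over k:
  k=4: C(8,4)·0.13^4·0.87^4 = 0.011454
  k=5: C(8,5)·0.13^5·0.87^3 = 0.001369
Total = 0.012823

0.0128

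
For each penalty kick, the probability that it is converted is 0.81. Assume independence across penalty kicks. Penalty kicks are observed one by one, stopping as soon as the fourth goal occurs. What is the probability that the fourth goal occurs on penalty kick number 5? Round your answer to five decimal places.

Y = trial on which the fourth success occurs; negative binomial, r=4, p=0.81.
P(Y=5) = C(4,3) · p^4 · (1−p)^1
= 4 · 0.43047 · 0.19 = 0.3271551

0.32716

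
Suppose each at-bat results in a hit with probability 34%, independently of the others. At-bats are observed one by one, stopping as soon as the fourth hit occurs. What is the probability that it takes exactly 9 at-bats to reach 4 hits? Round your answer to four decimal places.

0.0937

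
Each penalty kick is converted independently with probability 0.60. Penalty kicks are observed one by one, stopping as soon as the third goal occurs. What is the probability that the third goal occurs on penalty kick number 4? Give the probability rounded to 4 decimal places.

Y = trial on which the third success occurs; negative binomial, r=3, p=0.60.
P(Y=4) = C(3,2) · p^3 · (1−p)^1
= 3 · 0.216 · 0.4 = 0.259200

0.2592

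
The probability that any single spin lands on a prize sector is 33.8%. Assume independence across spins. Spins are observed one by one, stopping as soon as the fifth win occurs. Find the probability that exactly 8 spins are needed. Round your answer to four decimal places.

Y = trial on which the fifth success occurs; negative binomial, r=5, p=0.338.
P(Y=8) = C(7,4) · p^5 · (1−p)^3
= 35 · 0.0044115 · 0.29012 = 0.044795

0.0448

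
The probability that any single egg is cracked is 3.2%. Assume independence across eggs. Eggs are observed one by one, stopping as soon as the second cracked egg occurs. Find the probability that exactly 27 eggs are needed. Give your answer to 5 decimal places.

0.01181

Y = trial on which the second success occurs; negative binomial, r=2, p=0.032.
P(Y=27) = C(26,1) · p^2 · (1−p)^25
= 26 · 0.001024 · 0.44349 = 0.0118075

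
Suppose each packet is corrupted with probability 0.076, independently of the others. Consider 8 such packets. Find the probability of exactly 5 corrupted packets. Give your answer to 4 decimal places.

0.0001

X ~ Binomial(n=8, p=0.076).
P(X=5) = C(8,5) · p^5 · (1−p)^3
= 56 · 2.5355e-06 · 0.78889 = 0.000112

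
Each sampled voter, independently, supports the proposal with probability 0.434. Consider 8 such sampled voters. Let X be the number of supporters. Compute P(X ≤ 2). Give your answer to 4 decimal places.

X ~ Binomial(8, 0.434); P(X ≤ 2) = Σ C(8,k) p^k (1−p)^(8−k) over k:
  k=0: C(8,0)·0.434^0·0.566^8 = 0.010532
  k=1: C(8,1)·0.434^1·0.566^7 = 0.064609
  k=2: C(8,2)·0.434^2·0.566^6 = 0.173395
Total = 0.248537

0.2485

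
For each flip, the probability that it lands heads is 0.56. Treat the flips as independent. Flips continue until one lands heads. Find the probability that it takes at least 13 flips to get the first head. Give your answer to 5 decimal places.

Y = number of flips to the first success; geometric, p = 0.56.
P(Y > 12) = P(first 12 all fail) = (1−p)^12 = 0.0000527

0.00005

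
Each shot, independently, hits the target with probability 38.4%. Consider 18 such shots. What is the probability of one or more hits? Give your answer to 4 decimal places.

0.9998

P(at least one) = 1 − P(none) = 1 − (1 − 0.384)^18
= 1 − 0.000163 = 0.999837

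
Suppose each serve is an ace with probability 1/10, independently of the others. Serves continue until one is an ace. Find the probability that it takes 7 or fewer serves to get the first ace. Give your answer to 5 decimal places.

Y = number of serves to the first success; geometric, p = 0.10.
P(Y ≤ 7) = 1 − (1−p)^7 = 1 − 0.4782969 = 0.5217031

0.52170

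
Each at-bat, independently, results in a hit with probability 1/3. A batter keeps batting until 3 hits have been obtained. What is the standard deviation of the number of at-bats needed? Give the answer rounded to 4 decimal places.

Y = total at-bats until the third success; negative binomial with r=3, p=0.333333.
SD(Y) = √[r(1−p)/p²] = √(18.000000) = 4.242641

4.2426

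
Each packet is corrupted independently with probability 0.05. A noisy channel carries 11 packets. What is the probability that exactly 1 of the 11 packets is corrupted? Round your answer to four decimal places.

0.3293

X ~ Binomial(n=11, p=0.05).
P(X=1) = C(11,1) · p^1 · (1−p)^10
= 11 · 0.05 · 0.59874 = 0.329305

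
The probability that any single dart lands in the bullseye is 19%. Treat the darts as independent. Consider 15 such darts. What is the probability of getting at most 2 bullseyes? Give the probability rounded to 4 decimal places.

0.4365

X ~ Binomial(15, 0.19); P(X ≤ 2) = Σ C(15,k) p^k (1−p)^(15−k) over k:
  k=0: C(15,0)·0.19^0·0.81^15 = 0.042391
  k=1: C(15,1)·0.19^1·0.81^14 = 0.149154
  k=2: C(15,2)·0.19^2·0.81^13 = 0.244907
Total = 0.436453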